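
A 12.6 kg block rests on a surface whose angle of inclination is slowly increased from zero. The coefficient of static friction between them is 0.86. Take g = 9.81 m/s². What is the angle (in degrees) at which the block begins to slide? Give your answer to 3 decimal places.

40.696°

At the threshold of sliding, static friction is at its maximum μ_s N and exactly balances the weight component along the incline: mg sin θ = μ_s mg cos θ.
Hence tan θ = μ_s = 0.86, so θ = arctan(0.86) = 40.6955°.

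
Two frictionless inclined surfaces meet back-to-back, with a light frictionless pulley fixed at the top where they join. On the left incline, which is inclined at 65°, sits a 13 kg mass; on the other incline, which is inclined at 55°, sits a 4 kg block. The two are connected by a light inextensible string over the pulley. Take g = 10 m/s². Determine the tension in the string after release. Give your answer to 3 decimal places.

Resolve each weight along its own incline: the 13 kg mass has component 13 × 10 × sin 65° = 117.820 N down its slope, and the 4 kg mass has 4 × 10 × sin 55° = 32.766 N down its slope.
The 13 kg side's 117.820 N exceeds the other side's 32.766 N, so that mass slides down and the 4 kg mass slides up. Taking that direction as positive, Newton's second law for the whole system gives 117.820 − 32.766 = (13 + 4) a, so a = 85.054 / 17 = 5.0032 m/s².
For the 4 kg mass (up-slope positive): T − 32.766 = 4 × 5.0032, so T = 52.779 N.

52.779 N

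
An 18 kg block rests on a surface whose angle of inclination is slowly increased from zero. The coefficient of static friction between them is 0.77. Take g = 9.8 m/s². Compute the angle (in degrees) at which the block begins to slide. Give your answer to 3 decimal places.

37.596°

At the threshold of sliding, static friction is at its maximum μ_s N and exactly balances the weight component along the incline: mg sin θ = μ_s mg cos θ.
Hence tan θ = μ_s = 0.77, so θ = arctan(0.77) = 37.5963°.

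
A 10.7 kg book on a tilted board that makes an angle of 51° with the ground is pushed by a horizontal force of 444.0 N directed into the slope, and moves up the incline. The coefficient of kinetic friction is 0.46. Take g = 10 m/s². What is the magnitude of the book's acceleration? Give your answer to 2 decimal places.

0.61 m/s²

The horizontal push has components F cos 51° = 444.0 × 0.6293 = 279.409 N up the incline and F sin 51° = 444.0 × 0.7771 = 345.032 N pressing into the surface.
The normal force is therefore N = mg cos 51° + F sin 51° = 67.335 + 345.032 = 412.367 N, and kinetic friction down the slope is μN = 0.46 × 412.367 = 189.689 N.
Along the incline: F cos 51° − mg sin 51° − μN = ma, so 279.409 − 83.150 − 189.689 = 10.7 a, giving a = 0.6140 m/s².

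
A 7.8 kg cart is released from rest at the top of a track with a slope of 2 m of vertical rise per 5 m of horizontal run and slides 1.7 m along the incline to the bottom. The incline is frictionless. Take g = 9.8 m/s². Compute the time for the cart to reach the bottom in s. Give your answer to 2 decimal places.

0.97 s

The weight component along the incline is mg sin 21.80° = 28.389 N and the normal force is N = mg cos 21.80° = 70.973 N.
With no friction, a = g sin 21.80° = 3.6396 m/s².
Starting from rest, L = ½at², so t = √(2L/a) = √(2 × 1.7 / 3.6396) = 0.9665 s.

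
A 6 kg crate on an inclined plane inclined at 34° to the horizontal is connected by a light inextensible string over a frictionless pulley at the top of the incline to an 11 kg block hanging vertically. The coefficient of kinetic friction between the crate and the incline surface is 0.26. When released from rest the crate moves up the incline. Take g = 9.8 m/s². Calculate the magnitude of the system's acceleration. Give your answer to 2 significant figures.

For the crate on the incline: the weight component along the slope is m₁g sin 34° = 6 × 9.8 × 0.5592 = 32.881 N and the normal force is N = m₁g cos 34° = 48.747 N.
Kinetic friction opposes the crate's motion up the incline: f = μN = 0.26 × 48.747 = 12.674 N acting down the slope.
Newton's second law for the crate (up-slope positive): T − 32.881 − 12.674 = 6 a. For the hanging block (downward positive): 11 × 9.8 − T = 11 a.
Adding the two equations eliminates T: 62.245 = 17 a, so a = 3.6615 m/s².

3.7 m/s²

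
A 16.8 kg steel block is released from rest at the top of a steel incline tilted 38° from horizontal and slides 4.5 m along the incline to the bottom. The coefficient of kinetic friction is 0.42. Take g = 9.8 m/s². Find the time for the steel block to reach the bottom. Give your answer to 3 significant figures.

1.80 s

The weight component along the incline is mg sin 38° = 101.363 N and the normal force is N = mg cos 38° = 129.738 N.
Friction up the slope is f = μN = 0.42 × 129.738 = 54.490 N, so the net downslope force is 101.363 − 54.490 = 46.873 N and a = 46.873 / 16.8 = 2.7901 m/s².
Starting from rest, L = ½at², so t = √(2L/a) = √(2 × 4.5 / 2.7901) = 1.7960 s.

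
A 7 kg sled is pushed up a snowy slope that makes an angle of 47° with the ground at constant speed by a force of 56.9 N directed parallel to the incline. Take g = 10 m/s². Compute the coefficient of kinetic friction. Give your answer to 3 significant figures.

0.120

At constant speed ΣF = 0 along the incline. The applied 56.9 N acts up the slope; the weight component mg sin 47° = 51.195 N and kinetic friction μN both act down the slope.
So 56.9 = 51.195 + μ × 47.740, giving μ = (56.9 − 51.195) / 47.740 = 0.1195.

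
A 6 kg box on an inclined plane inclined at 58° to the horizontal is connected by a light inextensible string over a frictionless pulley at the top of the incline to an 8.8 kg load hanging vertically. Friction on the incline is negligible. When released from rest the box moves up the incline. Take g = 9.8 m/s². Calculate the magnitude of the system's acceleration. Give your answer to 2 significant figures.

For the box on the incline: the weight component along the slope is m₁g sin 58° = 6 × 9.8 × 0.8480 = 49.862 N and the normal force is N = m₁g cos 58° = 31.159 N.
Newton's second law for the box (up-slope positive): T − 49.862 = 6 a. For the hanging load (downward positive): 8.8 × 9.8 − T = 8.8 a.
Adding the two equations eliminates T: 36.378 = 14.8 a, so a = 2.4580 m/s².

2.5 m/s²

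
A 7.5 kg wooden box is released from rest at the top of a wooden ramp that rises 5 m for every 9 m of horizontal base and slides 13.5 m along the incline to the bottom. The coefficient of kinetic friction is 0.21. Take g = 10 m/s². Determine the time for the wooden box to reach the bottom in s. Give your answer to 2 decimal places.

The weight component along the incline is mg sin 29.05° = 36.423 N and the normal force is N = mg cos 29.05° = 65.562 N.
Friction up the slope is f = μN = 0.21 × 65.562 = 13.768 N, so the net downslope force is 36.423 − 13.768 = 22.655 N and a = 22.655 / 7.5 = 3.0207 m/s².
Starting from rest, L = ½at², so t = √(2L/a) = √(2 × 13.5 / 3.0207) = 2.9897 s.

2.99 s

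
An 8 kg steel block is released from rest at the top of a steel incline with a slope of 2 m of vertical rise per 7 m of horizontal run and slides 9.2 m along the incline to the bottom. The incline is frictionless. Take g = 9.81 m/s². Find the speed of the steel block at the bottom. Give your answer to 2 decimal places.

7.04 m/s

The weight component along the incline is mg sin 15.95° = 21.560 N and the normal force is N = mg cos 15.95° = 75.460 N.
With no friction, a = g sin 15.95° = 2.6950 m/s².
Starting from rest over a distance of 9.2 m, v² = 2aL = 2 × 2.6950 × 9.2 = 49.5880, so v = 7.0419 m/s.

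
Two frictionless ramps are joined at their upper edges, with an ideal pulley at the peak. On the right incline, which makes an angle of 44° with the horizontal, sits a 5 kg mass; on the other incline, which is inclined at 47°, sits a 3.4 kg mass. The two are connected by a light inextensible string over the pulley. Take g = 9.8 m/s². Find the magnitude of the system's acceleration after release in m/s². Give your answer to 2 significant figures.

Resolve each weight along its own incline: the 5 kg mass has component 5 × 9.8 × sin 44° = 34.038 N down its slope, and the 3.4 kg mass has 3.4 × 9.8 × sin 47° = 24.369 N down its slope.
The 5 kg side's 34.038 N exceeds the other side's 24.369 N, so that mass slides down and the 3.4 kg mass slides up. Taking that direction as positive, Newton's second law for the whole system gives 34.038 − 24.369 = (5 + 3.4) a, so a = 9.669 / 8.4 = 1.1511 m/s².

1.2 m/s²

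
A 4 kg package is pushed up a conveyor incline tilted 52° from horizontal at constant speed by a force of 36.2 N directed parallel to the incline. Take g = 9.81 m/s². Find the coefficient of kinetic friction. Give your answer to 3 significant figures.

0.218

At constant speed ΣF = 0 along the incline. The applied 36.2 N acts up the slope; the weight component mg sin 52° = 30.922 N and kinetic friction μN both act down the slope.
So 36.2 = 30.922 + μ × 24.159, giving μ = (36.2 − 30.922) / 24.159 = 0.2185.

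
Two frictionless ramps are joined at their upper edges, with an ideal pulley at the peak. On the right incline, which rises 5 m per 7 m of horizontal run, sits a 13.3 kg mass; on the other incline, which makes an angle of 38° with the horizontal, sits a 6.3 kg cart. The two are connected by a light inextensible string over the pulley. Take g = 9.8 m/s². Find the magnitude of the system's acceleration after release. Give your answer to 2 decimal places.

Resolve each weight along its own incline: the 13.3 kg mass has component 13.3 × 9.8 × sin 35.54° = 75.759 N down its slope, and the 6.3 kg mass has 6.3 × 9.8 × sin 38° = 38.011 N down its slope.
The 13.3 kg side's 75.759 N exceeds the other side's 38.011 N, so that mass slides down and the 6.3 kg mass slides up. Taking that direction as positive, Newton's second law for the whole system gives 75.759 − 38.011 = (13.3 + 6.3) a, so a = 37.748 / 19.6 = 1.9259 m/s².

1.93 m/s²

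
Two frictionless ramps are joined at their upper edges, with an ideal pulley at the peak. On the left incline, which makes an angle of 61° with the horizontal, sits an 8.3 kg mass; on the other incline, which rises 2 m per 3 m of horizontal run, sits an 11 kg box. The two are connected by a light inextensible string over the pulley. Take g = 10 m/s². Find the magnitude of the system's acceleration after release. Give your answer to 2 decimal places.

0.60 m/s²

Resolve each weight along its own incline: the 8.3 kg mass has component 8.3 × 10 × sin 61° = 72.593 N down its slope, and the 11 kg mass has 11 × 10 × sin 33.69° = 61.017 N down its slope.
The 8.3 kg side's 72.593 N exceeds the other side's 61.017 N, so that mass slides down and the 11 kg mass slides up. Taking that direction as positive, Newton's second law for the whole system gives 72.593 − 61.017 = (8.3 + 11) a, so a = 11.576 / 19.3 = 0.5998 m/s².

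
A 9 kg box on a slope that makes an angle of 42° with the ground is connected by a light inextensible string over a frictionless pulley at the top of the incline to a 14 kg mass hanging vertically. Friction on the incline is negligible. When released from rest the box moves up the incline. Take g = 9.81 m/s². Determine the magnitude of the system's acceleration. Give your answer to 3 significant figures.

For the box on the incline: the weight component along the slope is m₁g sin 42° = 9 × 9.81 × 0.6691 = 59.075 N and the normal force is N = m₁g cos 42° = 65.612 N.
Newton's second law for the box (up-slope positive): T − 59.075 = 9 a. For the hanging mass (downward positive): 14 × 9.81 − T = 14 a.
Adding the two equations eliminates T: 78.265 = 23 a, so a = 3.4028 m/s².

3.40 m/s²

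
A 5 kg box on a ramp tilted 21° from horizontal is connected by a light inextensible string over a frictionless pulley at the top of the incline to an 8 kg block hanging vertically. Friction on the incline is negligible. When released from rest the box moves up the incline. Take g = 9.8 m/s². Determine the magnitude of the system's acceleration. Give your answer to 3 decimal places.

4.680 m/s²

For the box on the incline: the weight component along the slope is m₁g sin 21° = 5 × 9.8 × 0.3584 = 17.562 N and the normal force is N = m₁g cos 21° = 45.745 N.
Newton's second law for the box (up-slope positive): T − 17.562 = 5 a. For the hanging block (downward positive): 8 × 9.8 − T = 8 a.
Adding the two equations eliminates T: 60.838 = 13 a, so a = 4.6798 m/s².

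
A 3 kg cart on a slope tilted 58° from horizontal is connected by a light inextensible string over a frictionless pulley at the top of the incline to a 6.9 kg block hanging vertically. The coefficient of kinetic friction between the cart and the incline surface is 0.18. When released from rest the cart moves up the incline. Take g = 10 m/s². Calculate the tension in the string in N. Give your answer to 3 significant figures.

For the cart on the incline: the weight component along the slope is m₁g sin 58° = 3 × 10 × 0.8480 = 25.440 N and the normal force is N = m₁g cos 58° = 15.898 N.
Kinetic friction opposes the cart's motion up the incline: f = μN = 0.18 × 15.898 = 2.862 N acting down the slope.
Newton's second law for the cart (up-slope positive): T − 25.440 − 2.862 = 3 a. For the hanging block (downward positive): 6.9 × 10 − T = 6.9 a.
Adding the two equations eliminates T: 40.698 = 9.9 a, so a = 4.1109 m/s².
Then from the hanging block's equation, T = 6.9 × (10 − 4.1109) = 40.635 N.

40.6 N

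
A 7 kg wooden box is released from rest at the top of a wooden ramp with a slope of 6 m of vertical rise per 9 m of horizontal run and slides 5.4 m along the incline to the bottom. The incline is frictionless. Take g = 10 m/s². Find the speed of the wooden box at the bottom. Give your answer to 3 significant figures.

The weight component along the incline is mg sin 33.69° = 38.829 N and the normal force is N = mg cos 33.69° = 58.244 N.
With no friction, a = g sin 33.69° = 5.5470 m/s².
Starting from rest over a distance of 5.4 m, v² = 2aL = 2 × 5.5470 × 5.4 = 59.9076, so v = 7.7400 m/s.

7.74 m/s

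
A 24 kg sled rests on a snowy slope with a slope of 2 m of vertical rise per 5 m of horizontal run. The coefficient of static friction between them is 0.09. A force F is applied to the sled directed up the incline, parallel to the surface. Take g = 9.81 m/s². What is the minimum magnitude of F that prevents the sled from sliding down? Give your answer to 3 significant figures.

67.8 N

The normal force is N = mg cos 21.80° = 218.601 N. With F at its minimum the sled is on the verge of sliding down, so static friction is at its maximum μ_s N = 0.09 × 218.601 = 19.674 N and acts up the slope.
Equilibrium along the incline: F + μ_s N = mg sin 21.80°, so F = 87.440 − 19.674 = 67.766 N.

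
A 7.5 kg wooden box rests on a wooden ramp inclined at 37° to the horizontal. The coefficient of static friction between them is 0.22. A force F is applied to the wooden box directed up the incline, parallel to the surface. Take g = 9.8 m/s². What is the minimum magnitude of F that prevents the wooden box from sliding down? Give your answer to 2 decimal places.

31.32 N

The normal force is N = mg cos 37° = 58.700 N. With F at its minimum the wooden box is on the verge of sliding down, so static friction is at its maximum μ_s N = 0.22 × 58.700 = 12.914 N and acts up the slope.
Equilibrium along the incline: F + μ_s N = mg sin 37°, so F = 44.233 − 12.914 = 31.319 N.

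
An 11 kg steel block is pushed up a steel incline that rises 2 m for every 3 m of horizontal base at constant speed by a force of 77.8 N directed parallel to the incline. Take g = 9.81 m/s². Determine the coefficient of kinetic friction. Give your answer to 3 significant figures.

0.200

At constant speed ΣF = 0 along the incline. The applied 77.8 N acts up the slope; the weight component mg sin 33.69° = 59.858 N and kinetic friction μN both act down the slope.
So 77.8 = 59.858 + μ × 89.787, giving μ = (77.8 − 59.858) / 89.787 = 0.1998.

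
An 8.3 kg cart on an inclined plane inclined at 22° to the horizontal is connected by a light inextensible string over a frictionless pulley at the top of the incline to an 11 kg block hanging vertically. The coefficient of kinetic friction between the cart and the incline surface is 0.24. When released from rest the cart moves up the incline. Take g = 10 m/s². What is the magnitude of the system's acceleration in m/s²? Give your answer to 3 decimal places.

3.132 m/s²

For the cart on the incline: the weight component along the slope is m₁g sin 22° = 8.3 × 10 × 0.3746 = 31.092 N and the normal force is N = m₁g cos 22° = 76.956 N.
Kinetic friction opposes the cart's motion up the incline: f = μN = 0.24 × 76.956 = 18.469 N acting down the slope.
Newton's second law for the cart (up-slope positive): T − 31.092 − 18.469 = 8.3 a. For the hanging block (downward positive): 11 × 10 − T = 11 a.
Adding the two equations eliminates T: 60.439 = 19.3 a, so a = 3.1316 m/s².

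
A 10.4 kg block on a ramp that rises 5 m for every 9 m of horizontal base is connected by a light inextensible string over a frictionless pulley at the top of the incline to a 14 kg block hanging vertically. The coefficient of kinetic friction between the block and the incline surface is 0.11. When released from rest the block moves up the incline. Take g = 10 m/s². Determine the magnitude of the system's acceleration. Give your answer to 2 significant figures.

For the block on the incline: the weight component along the slope is m₁g sin 29.05° = 10.4 × 10 × 0.4856 = 50.502 N and the normal force is N = m₁g cos 29.05° = 90.912 N.
Kinetic friction opposes the block's motion up the incline: f = μN = 0.11 × 90.912 = 10.000 N acting down the slope.
Newton's second law for the block (up-slope positive): T − 50.502 − 10.000 = 10.4 a. For the hanging block (downward positive): 14 × 10 − T = 14 a.
Adding the two equations eliminates T: 79.498 = 24.4 a, so a = 3.2581 m/s².

3.3 m/s²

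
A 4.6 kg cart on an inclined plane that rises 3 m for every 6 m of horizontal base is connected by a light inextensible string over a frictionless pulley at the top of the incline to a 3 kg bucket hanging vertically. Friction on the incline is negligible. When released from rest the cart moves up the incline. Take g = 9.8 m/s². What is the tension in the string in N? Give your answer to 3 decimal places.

25.753 N

For the cart on the incline: the weight component along the slope is m₁g sin 26.57° = 4.6 × 9.8 × 0.4472 = 20.160 N and the normal force is N = m₁g cos 26.57° = 40.321 N.
Newton's second law for the cart (up-slope positive): T − 20.160 = 4.6 a. For the hanging bucket (downward positive): 3 × 9.8 − T = 3 a.
Adding the two equations eliminates T: 9.240 = 7.6 a, so a = 1.2158 m/s².
Then from the hanging bucket's equation, T = 3 × (9.8 − 1.2158) = 25.753 N.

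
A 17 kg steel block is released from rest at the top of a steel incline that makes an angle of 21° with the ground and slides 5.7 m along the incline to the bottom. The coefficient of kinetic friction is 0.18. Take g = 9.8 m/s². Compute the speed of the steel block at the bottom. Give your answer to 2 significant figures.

The weight component along the incline is mg sin 21° = 59.704 N and the normal force is N = mg cos 21° = 155.534 N.
Friction up the slope is f = μN = 0.18 × 155.534 = 27.996 N, so the net downslope force is 59.704 − 27.996 = 31.708 N and a = 31.708 / 17 = 1.8652 m/s².
Starting from rest over a distance of 5.7 m, v² = 2aL = 2 × 1.8652 × 5.7 = 21.2633, so v = 4.6112 m/s.

4.6 m/s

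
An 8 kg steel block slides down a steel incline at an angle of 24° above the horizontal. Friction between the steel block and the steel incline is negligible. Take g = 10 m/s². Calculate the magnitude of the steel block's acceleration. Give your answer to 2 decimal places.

Resolving the weight along the incline: the component pulling the steel block down the slope is mg sin 24° = 8 × 10 × 0.4067 = 32.536 N, and the normal force is N = mg cos 24° = 8 × 10 × 0.9135 = 73.080 N.
With no friction the net force along the incline is 32.536 N, so a = g sin 24° = 32.536 / 8 = 4.0670 m/s².

4.07 m/s²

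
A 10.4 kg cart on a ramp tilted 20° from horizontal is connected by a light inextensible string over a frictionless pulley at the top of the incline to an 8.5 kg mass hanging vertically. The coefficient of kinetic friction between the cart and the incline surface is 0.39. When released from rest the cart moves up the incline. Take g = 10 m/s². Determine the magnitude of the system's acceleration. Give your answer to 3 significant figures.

0.599 m/s²

For the cart on the incline: the weight component along the slope is m₁g sin 20° = 10.4 × 10 × 0.3420 = 35.568 N and the normal force is N = m₁g cos 20° = 97.728 N.
Kinetic friction opposes the cart's motion up the incline: f = μN = 0.39 × 97.728 = 38.114 N acting down the slope.
Newton's second law for the cart (up-slope positive): T − 35.568 − 38.114 = 10.4 a. For the hanging mass (downward positive): 8.5 × 10 − T = 8.5 a.
Adding the two equations eliminates T: 11.318 = 18.9 a, so a = 0.5988 m/s².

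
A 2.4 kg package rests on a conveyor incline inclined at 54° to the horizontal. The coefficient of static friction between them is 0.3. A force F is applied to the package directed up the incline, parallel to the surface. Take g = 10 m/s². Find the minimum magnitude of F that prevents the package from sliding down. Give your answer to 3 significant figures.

The normal force is N = mg cos 54° = 14.107 N. With F at its minimum the package is on the verge of sliding down, so static friction is at its maximum μ_s N = 0.3 × 14.107 = 4.232 N and acts up the slope.
Equilibrium along the incline: F + μ_s N = mg sin 54°, so F = 19.416 − 4.232 = 15.184 N.

15.2 N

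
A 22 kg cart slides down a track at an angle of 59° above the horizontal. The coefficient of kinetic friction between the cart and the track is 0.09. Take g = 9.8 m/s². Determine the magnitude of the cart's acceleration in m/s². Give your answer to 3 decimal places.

7.946 m/s²

Resolving the weight along the incline: the component pulling the cart down the slope is mg sin 59° = 22 × 9.8 × 0.8572 = 184.812 N, and the normal force is N = mg cos 59° = 22 × 9.8 × 0.5150 = 111.034 N.
Kinetic friction acts up the slope with magnitude f = μN = 0.09 × 111.034 = 9.993 N.
Net force along the incline is 184.812 − 9.993 = 174.819 N, so a = 174.819 / 22 = 7.9463 m/s².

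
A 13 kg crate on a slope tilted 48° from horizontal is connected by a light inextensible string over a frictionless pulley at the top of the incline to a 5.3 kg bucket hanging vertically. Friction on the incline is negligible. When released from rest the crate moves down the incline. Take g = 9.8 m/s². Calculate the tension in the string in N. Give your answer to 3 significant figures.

64.3 N

For the crate on the incline: the weight component along the slope is m₁g sin 48° = 13 × 9.8 × 0.7431 = 94.671 N and the normal force is N = m₁g cos 48° = 85.247 N.
Newton's second law for the crate (down-slope positive): 94.671 − T = 13 a. For the hanging bucket (upward positive): T − 5.3 × 9.8 = 5.3 a.
Adding the two equations eliminates T: 42.731 = 18.3 a, so a = 2.3350 m/s².
Then from the hanging bucket's equation, T = 5.3 × (9.8 + 2.3350) = 64.316 N.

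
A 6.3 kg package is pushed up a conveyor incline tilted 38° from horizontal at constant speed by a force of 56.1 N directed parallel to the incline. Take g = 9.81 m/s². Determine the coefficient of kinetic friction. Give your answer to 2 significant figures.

At constant speed ΣF = 0 along the incline. The applied 56.1 N acts up the slope; the weight component mg sin 38° = 38.050 N and kinetic friction μN both act down the slope.
So 56.1 = 38.050 + μ × 48.701, giving μ = (56.1 − 38.050) / 48.701 = 0.3706.

0.37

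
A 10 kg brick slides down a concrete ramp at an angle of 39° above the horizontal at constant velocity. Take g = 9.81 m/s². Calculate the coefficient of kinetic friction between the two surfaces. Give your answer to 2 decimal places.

0.81

At constant velocity the net force along the incline is zero: mg sin 39° = μ mg cos 39°.
So μ = tan 39° = 0.6293 / 0.7771 = 0.8098.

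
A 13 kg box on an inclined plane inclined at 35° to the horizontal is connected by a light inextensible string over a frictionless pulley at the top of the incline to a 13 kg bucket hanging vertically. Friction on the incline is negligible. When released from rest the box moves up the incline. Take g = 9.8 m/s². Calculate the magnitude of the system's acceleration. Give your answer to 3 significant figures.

For the box on the incline: the weight component along the slope is m₁g sin 35° = 13 × 9.8 × 0.5736 = 73.077 N and the normal force is N = m₁g cos 35° = 104.360 N.
Newton's second law for the box (up-slope positive): T − 73.077 = 13 a. For the hanging bucket (downward positive): 13 × 9.8 − T = 13 a.
Adding the two equations eliminates T: 54.323 = 26 a, so a = 2.0893 m/s².

2.09 m/s²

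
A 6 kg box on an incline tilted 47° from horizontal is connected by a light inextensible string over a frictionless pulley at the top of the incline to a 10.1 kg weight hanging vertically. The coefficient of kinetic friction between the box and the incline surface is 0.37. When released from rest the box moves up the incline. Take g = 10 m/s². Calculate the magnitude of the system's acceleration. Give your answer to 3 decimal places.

For the box on the incline: the weight component along the slope is m₁g sin 47° = 6 × 10 × 0.7314 = 43.884 N and the normal force is N = m₁g cos 47° = 40.920 N.
Kinetic friction opposes the box's motion up the incline: f = μN = 0.37 × 40.920 = 15.140 N acting down the slope.
Newton's second law for the box (up-slope positive): T − 43.884 − 15.140 = 6 a. For the hanging weight (downward positive): 10.1 × 10 − T = 10.1 a.
Adding the two equations eliminates T: 41.976 = 16.1 a, so a = 2.6072 m/s².

2.607 m/s²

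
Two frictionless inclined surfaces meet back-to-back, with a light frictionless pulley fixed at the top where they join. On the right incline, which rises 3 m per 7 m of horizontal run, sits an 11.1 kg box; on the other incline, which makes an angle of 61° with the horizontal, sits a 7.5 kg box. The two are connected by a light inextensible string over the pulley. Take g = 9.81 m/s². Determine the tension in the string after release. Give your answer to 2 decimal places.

Resolve each weight along its own incline: the 11.1 kg mass has component 11.1 × 9.81 × sin 23.20° = 42.894 N down its slope, and the 7.5 kg mass has 7.5 × 9.81 × sin 61° = 64.350 N down its slope.
The 7.5 kg side's 64.350 N exceeds the other side's 42.894 N, so that mass slides down and the 11.1 kg mass slides up. Taking that direction as positive, Newton's second law for the whole system gives 64.350 − 42.894 = (11.1 + 7.5) a, so a = 21.456 / 18.6 = 1.1535 m/s².
For the 11.1 kg mass (up-slope positive): T − 42.894 = 11.1 × 1.1535, so T = 55.698 N.

55.70 N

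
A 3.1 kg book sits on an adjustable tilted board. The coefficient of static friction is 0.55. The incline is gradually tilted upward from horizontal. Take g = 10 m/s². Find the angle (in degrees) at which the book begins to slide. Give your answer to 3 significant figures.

At the threshold of sliding, static friction is at its maximum μ_s N and exactly balances the weight component along the incline: mg sin θ = μ_s mg cos θ.
Hence tan θ = μ_s = 0.55, so θ = arctan(0.55) = 28.8108°.

28.8°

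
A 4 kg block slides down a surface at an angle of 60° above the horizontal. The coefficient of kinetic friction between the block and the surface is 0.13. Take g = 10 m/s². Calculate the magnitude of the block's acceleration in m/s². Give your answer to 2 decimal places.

Resolving the weight along the incline: the component pulling the block down the slope is mg sin 60° = 4 × 10 × 0.8660 = 34.640 N, and the normal force is N = mg cos 60° = 4 × 10 × 0.5000 = 20.000 N.
Kinetic friction acts up the slope with magnitude f = μN = 0.13 × 20.000 = 2.600 N.
Net force along the incline is 34.640 − 2.600 = 32.040 N, so a = 32.040 / 4 = 8.0100 m/s².

8.01 m/s²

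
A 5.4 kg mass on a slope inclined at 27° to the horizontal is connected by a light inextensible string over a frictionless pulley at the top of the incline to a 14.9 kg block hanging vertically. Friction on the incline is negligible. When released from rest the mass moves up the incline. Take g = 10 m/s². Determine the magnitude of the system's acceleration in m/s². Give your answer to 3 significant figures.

6.13 m/s²

For the mass on the incline: the weight component along the slope is m₁g sin 27° = 5.4 × 10 × 0.4540 = 24.516 N and the normal force is N = m₁g cos 27° = 48.114 N.
Newton's second law for the mass (up-slope positive): T − 24.516 = 5.4 a. For the hanging block (downward positive): 14.9 × 10 − T = 14.9 a.
Adding the two equations eliminates T: 124.484 = 20.3 a, so a = 6.1322 m/s².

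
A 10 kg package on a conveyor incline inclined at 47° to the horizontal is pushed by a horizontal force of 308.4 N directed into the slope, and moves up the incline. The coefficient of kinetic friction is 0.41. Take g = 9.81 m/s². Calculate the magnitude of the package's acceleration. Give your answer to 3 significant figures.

The horizontal push has components F cos 47° = 308.4 × 0.6820 = 210.329 N up the incline and F sin 47° = 308.4 × 0.7314 = 225.564 N pressing into the surface.
The normal force is therefore N = mg cos 47° + F sin 47° = 66.904 + 225.564 = 292.468 N, and kinetic friction down the slope is μN = 0.41 × 292.468 = 119.912 N.
Along the incline: F cos 47° − mg sin 47° − μN = ma, so 210.329 − 71.750 − 119.912 = 10 a, giving a = 1.8667 m/s².

1.87 m/s²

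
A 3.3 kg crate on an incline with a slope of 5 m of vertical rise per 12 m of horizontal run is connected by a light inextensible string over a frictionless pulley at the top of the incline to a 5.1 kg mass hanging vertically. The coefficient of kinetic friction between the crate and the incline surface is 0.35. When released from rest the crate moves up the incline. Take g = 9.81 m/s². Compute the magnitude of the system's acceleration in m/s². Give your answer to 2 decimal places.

3.23 m/s²

For the crate on the incline: the weight component along the slope is m₁g sin 22.62° = 3.3 × 9.81 × 0.3846 = 12.451 N and the normal force is N = m₁g cos 22.62° = 29.883 N.
Kinetic friction opposes the crate's motion up the incline: f = μN = 0.35 × 29.883 = 10.459 N acting down the slope.
Newton's second law for the crate (up-slope positive): T − 12.451 − 10.459 = 3.3 a. For the hanging mass (downward positive): 5.1 × 9.81 − T = 5.1 a.
Adding the two equations eliminates T: 27.121 = 8.4 a, so a = 3.2287 m/s².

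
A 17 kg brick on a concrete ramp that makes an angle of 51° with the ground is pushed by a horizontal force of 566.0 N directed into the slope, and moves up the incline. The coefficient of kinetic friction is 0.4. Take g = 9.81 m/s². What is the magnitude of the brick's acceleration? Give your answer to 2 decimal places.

The horizontal push has components F cos 51° = 566.0 × 0.6293 = 356.184 N up the incline and F sin 51° = 566.0 × 0.7771 = 439.839 N pressing into the surface.
The normal force is therefore N = mg cos 51° + F sin 51° = 104.948 + 439.839 = 544.787 N, and kinetic friction down the slope is μN = 0.4 × 544.787 = 217.915 N.
Along the incline: F cos 51° − mg sin 51° − μN = ma, so 356.184 − 129.597 − 217.915 = 17 a, giving a = 0.5101 m/s².

0.51 m/s²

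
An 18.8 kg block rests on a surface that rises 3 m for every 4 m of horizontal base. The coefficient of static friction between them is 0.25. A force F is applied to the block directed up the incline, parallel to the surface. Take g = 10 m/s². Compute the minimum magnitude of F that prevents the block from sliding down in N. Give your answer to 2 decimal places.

75.20 N

The normal force is N = mg cos 36.87° = 150.400 N. With F at its minimum the block is on the verge of sliding down, so static friction is at its maximum μ_s N = 0.25 × 150.400 = 37.600 N and acts up the slope.
Equilibrium along the incline: F + μ_s N = mg sin 36.87°, so F = 112.800 − 37.600 = 75.200 N.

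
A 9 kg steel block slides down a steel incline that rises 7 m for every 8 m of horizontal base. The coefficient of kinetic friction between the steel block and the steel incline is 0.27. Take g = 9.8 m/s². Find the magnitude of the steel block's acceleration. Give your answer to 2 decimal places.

Resolving the weight along the incline: the component pulling the steel block down the slope is mg sin 41.19° = 9 × 9.8 × 0.6585 = 58.080 N, and the normal force is N = mg cos 41.19° = 9 × 9.8 × 0.7526 = 66.379 N.
Kinetic friction acts up the slope with magnitude f = μN = 0.27 × 66.379 = 17.922 N.
Net force along the incline is 58.080 − 17.922 = 40.158 N, so a = 40.158 / 9 = 4.4620 m/s².

4.46 m/s²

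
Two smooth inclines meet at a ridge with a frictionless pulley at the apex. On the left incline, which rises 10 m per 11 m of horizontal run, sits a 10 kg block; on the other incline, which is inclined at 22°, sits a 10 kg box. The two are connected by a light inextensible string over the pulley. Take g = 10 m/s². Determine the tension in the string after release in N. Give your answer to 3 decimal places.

Resolve each weight along its own incline: the 10 kg mass has component 10 × 10 × sin 42.27° = 67.267 N down its slope, and the 10 kg mass has 10 × 10 × sin 22° = 37.461 N down its slope.
The 10 kg side's 67.267 N exceeds the other side's 37.461 N, so that mass slides down and the 10 kg mass slides up. Taking that direction as positive, Newton's second law for the whole system gives 67.267 − 37.461 = (10 + 10) a, so a = 29.806 / 20 = 1.4903 m/s².
For the 10 kg mass (up-slope positive): T − 37.461 = 10 × 1.4903, so T = 52.364 N.

52.364 N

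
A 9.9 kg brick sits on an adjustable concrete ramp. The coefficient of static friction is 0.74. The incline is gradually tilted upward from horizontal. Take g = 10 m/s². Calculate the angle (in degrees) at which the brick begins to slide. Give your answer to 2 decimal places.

36.50°

At the threshold of sliding, static friction is at its maximum μ_s N and exactly balances the weight component along the incline: mg sin θ = μ_s mg cos θ.
Hence tan θ = μ_s = 0.74, so θ = arctan(0.74) = 36.5014°.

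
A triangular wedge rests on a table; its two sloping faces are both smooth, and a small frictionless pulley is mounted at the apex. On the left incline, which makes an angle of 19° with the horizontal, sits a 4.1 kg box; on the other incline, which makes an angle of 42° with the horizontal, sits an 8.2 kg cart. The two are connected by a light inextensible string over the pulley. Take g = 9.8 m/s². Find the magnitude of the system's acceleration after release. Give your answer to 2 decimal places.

3.31 m/s²

Resolve each weight along its own incline: the 4.1 kg mass has component 4.1 × 9.8 × sin 19° = 13.081 N down its slope, and the 8.2 kg mass has 8.2 × 9.8 × sin 42° = 53.771 N down its slope.
The 8.2 kg side's 53.771 N exceeds the other side's 13.081 N, so that mass slides down and the 4.1 kg mass slides up. Taking that direction as positive, Newton's second law for the whole system gives 53.771 − 13.081 = (4.1 + 8.2) a, so a = 40.690 / 12.3 = 3.3081 m/s².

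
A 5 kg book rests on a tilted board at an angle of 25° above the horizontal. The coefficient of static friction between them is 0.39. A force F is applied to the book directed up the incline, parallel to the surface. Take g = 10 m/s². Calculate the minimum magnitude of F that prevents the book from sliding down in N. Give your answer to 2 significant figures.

3.5 N

The normal force is N = mg cos 25° = 45.315 N. With F at its minimum the book is on the verge of sliding down, so static friction is at its maximum μ_s N = 0.39 × 45.315 = 17.673 N and acts up the slope.
Equilibrium along the incline: F + μ_s N = mg sin 25°, so F = 21.131 − 17.673 = 3.458 N.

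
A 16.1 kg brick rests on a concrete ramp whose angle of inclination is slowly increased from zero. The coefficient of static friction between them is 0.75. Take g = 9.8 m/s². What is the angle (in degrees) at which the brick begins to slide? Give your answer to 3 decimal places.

36.870°

At the threshold of sliding, static friction is at its maximum μ_s N and exactly balances the weight component along the incline: mg sin θ = μ_s mg cos θ.
Hence tan θ = μ_s = 0.75, so θ = arctan(0.75) = 36.8699°.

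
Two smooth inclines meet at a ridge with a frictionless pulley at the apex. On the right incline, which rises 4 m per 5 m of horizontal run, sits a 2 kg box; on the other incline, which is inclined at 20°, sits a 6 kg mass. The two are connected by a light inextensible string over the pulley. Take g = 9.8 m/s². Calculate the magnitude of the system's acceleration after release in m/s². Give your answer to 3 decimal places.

0.983 m/s²

Resolve each weight along its own incline: the 2 kg mass has component 2 × 9.8 × sin 38.66° = 12.244 N down its slope, and the 6 kg mass has 6 × 9.8 × sin 20° = 20.111 N down its slope.
The 6 kg side's 20.111 N exceeds the other side's 12.244 N, so that mass slides down and the 2 kg mass slides up. Taking that direction as positive, Newton's second law for the whole system gives 20.111 − 12.244 = (2 + 6) a, so a = 7.867 / 8 = 0.9834 m/s².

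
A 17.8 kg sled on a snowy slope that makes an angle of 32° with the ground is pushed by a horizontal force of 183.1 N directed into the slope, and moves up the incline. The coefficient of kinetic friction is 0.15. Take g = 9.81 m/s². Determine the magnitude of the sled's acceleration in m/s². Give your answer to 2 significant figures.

The horizontal push has components F cos 32° = 183.1 × 0.8480 = 155.269 N up the incline and F sin 32° = 183.1 × 0.5299 = 97.025 N pressing into the surface.
The normal force is therefore N = mg cos 32° + F sin 32° = 148.076 + 97.025 = 245.101 N, and kinetic friction down the slope is μN = 0.15 × 245.101 = 36.765 N.
Along the incline: F cos 32° − mg sin 32° − μN = ma, so 155.269 − 92.530 − 36.765 = 17.8 a, giving a = 1.4592 m/s².

1.5 m/s²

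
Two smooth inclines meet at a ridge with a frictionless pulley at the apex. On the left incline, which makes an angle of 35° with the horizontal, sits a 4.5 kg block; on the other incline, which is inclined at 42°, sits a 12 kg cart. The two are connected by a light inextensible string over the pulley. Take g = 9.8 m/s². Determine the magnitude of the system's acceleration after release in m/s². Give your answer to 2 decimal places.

3.24 m/s²

Resolve each weight along its own incline: the 4.5 kg mass has component 4.5 × 9.8 × sin 35° = 25.295 N down its slope, and the 12 kg mass has 12 × 9.8 × sin 42° = 78.690 N down its slope.
The 12 kg side's 78.690 N exceeds the other side's 25.295 N, so that mass slides down and the 4.5 kg mass slides up. Taking that direction as positive, Newton's second law for the whole system gives 78.690 − 25.295 = (4.5 + 12) a, so a = 53.395 / 16.5 = 3.2361 m/s².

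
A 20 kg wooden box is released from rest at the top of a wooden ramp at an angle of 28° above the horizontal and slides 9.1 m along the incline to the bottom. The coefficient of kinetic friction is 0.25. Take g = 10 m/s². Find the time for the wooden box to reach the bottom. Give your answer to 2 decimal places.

The weight component along the incline is mg sin 28° = 93.894 N and the normal force is N = mg cos 28° = 176.590 N.
Friction up the slope is f = μN = 0.25 × 176.590 = 44.148 N, so the net downslope force is 93.894 − 44.148 = 49.746 N and a = 49.746 / 20 = 2.4873 m/s².
Starting from rest, L = ½at², so t = √(2L/a) = √(2 × 9.1 / 2.4873) = 2.7050 s.

2.71 s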